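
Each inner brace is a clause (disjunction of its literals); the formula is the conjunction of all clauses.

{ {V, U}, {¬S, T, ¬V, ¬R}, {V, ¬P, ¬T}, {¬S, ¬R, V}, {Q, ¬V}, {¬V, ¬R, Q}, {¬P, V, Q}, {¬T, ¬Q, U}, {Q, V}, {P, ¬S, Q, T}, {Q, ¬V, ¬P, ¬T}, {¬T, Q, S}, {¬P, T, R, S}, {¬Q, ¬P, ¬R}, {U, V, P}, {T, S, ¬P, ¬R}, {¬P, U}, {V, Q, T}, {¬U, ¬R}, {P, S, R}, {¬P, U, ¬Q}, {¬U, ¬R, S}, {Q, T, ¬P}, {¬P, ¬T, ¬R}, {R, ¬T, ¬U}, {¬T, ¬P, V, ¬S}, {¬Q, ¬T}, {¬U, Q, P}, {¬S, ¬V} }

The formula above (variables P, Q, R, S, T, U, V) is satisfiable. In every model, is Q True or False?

True

Suppose Q = False.
Unit clause (¬V) forces V = False.
Now (V) is unsatisfied and unit — conflict.
So every satisfying assignment has Q = True.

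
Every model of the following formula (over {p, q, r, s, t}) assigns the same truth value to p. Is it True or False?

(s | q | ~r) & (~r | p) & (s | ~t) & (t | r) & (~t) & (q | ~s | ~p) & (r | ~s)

True

Suppose p = 0.
Unit clause (~r) forces r = 0.
Unit clause (t) forces t = 1.
That conflicts with the unit clause (~t).
So every satisfying assignment has p = True.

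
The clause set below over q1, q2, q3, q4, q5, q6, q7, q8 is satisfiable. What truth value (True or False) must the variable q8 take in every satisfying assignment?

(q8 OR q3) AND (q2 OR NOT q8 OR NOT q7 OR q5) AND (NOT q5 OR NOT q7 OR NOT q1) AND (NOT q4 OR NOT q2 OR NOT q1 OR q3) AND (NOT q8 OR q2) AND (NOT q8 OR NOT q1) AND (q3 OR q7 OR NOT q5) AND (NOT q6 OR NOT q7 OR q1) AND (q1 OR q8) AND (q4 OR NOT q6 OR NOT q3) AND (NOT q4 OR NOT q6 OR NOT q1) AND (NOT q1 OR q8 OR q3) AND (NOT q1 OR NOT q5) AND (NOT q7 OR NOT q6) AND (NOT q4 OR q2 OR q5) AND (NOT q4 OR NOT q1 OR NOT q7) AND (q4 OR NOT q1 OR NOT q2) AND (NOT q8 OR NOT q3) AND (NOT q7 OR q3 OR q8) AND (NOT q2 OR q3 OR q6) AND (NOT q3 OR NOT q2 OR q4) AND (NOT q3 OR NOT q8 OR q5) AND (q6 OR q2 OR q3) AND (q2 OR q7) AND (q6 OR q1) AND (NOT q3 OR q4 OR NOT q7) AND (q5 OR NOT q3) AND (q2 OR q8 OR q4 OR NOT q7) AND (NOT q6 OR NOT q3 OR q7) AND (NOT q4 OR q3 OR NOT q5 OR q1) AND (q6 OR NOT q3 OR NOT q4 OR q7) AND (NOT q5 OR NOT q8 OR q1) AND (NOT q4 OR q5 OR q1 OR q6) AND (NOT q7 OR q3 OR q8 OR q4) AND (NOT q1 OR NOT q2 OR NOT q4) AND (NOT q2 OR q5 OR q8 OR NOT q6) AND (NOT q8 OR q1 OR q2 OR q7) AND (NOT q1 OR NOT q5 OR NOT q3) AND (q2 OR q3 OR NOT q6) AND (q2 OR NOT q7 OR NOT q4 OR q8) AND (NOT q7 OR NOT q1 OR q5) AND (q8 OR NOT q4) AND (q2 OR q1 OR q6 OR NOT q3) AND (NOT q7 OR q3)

Suppose q8 = false.
Unit clause (q3) forces q3 = true.
Unit clause (q1) forces q1 = true.
Unit clause (NOT q5) forces q5 = false.
That conflicts with the unit clause (q5).
So every satisfying assignment has q8 = True.

True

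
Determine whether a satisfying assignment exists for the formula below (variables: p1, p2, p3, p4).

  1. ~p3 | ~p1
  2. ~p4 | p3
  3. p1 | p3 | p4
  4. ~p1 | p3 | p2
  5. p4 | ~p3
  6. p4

Satisfiable

The clause (p4) is unit, so p4 = 1.
The clause (p3) is unit, so p3 = 1.
The clause (~p1) is unit, so p1 = 0.
No clause remains; p2 is free.
A satisfying assignment: p1: 0, p2: 1, p3: 1, p4: 1.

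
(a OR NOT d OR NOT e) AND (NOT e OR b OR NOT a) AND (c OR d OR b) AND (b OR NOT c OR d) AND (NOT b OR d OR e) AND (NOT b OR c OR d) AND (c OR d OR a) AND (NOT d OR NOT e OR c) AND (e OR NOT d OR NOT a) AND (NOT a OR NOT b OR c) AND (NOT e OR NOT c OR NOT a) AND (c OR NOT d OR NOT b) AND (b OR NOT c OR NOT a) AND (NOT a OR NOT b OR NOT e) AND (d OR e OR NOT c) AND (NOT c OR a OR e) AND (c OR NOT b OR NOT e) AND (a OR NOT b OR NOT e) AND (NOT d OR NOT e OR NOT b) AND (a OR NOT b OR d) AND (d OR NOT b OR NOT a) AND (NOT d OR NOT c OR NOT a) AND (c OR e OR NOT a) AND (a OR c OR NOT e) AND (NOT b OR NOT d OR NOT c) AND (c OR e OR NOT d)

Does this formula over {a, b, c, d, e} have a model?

Try a = true.
Try e = false.
Unit clause (NOT d) forces d = false.
Unit clause (NOT b) forces b = false.
Unit clause (c) forces c = true.
Now (NOT c) is unsatisfied and unit — conflict.
That branch fails; take e = true instead.
Unit clause (b) forces b = true.
Now (NOT b) is unsatisfied and unit — conflict.
Either choice for e ends in contradiction.
That branch fails; take a = false instead.
Try d = false.
Unit clause (c) forces c = true.
Unit clause (b) forces b = true.
Now (NOT b) is unsatisfied and unit — conflict.
That branch fails; take d = true instead.
Unit clause (NOT e) forces e = false.
Unit clause (NOT c) forces c = false.
Now (c) is unsatisfied and unit — conflict.
Either choice for d ends in contradiction.
Either choice for a ends in contradiction.
No assignment satisfies every clause.

Unsatisfiable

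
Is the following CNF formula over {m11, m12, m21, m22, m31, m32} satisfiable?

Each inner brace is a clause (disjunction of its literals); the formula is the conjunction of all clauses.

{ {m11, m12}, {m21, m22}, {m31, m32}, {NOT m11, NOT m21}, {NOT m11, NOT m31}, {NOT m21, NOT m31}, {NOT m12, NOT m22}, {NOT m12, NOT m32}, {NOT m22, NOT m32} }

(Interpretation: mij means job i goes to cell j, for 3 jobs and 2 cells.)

Branch on m11: set m11 = true.
Unit clause (NOT m21) forces m21 = false.
Unit clause (m22) forces m22 = true.
Unit clause (NOT m31) forces m31 = false.
Unit clause (m32) forces m32 = true.
But (NOT m32) is also a unit clause — contradiction.
That branch fails; take m11 = false instead.
Unit clause (m12) forces m12 = true.
Unit clause (NOT m22) forces m22 = false.
Unit clause (m21) forces m21 = true.
Unit clause (NOT m31) forces m31 = false.
Unit clause (m32) forces m32 = true.
But (NOT m32) is also a unit clause — contradiction.
Neither m11 = true nor m11 = false works.
No assignment satisfies every clause.

No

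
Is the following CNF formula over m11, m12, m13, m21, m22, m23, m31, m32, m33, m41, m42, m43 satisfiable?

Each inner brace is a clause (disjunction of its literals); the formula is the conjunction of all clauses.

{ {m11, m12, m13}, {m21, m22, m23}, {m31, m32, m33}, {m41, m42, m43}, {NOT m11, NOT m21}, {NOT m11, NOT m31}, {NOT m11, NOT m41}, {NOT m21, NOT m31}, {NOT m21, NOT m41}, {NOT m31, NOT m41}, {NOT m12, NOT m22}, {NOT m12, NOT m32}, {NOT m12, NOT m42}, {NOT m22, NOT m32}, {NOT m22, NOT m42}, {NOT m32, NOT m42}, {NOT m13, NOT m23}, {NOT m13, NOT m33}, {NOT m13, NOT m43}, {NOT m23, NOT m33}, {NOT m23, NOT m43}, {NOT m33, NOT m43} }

No, unsatisfiable

Try m11 = false.
Try m12 = true.
The clause (NOT m22) is unit, so m22 = false.
The clause (NOT m32) is unit, so m32 = false.
The clause (NOT m42) is unit, so m42 = false.
Try m21 = true.
The clause (NOT m31) is unit, so m31 = false.
The clause (m33) is unit, so m33 = true.
The clause (NOT m41) is unit, so m41 = false.
The clause (m43) is unit, so m43 = true.
But (NOT m43) is also a unit clause — contradiction.
Undo m21 and try m21 = false.
The clause (m23) is unit, so m23 = true.
The clause (NOT m13) is unit, so m13 = false.
The clause (NOT m33) is unit, so m33 = false.
The clause (m31) is unit, so m31 = true.
The clause (NOT m41) is unit, so m41 = false.
The clause (m43) is unit, so m43 = true.
But (NOT m43) is also a unit clause — contradiction.
Neither m21 = true nor m21 = false works.
Undo m12 and try m12 = false.
The clause (m13) is unit, so m13 = true.
The clause (NOT m23) is unit, so m23 = false.
The clause (NOT m33) is unit, so m33 = false.
The clause (NOT m43) is unit, so m43 = false.
Try m21 = true.
The clause (NOT m31) is unit, so m31 = false.
The clause (m32) is unit, so m32 = true.
The clause (NOT m41) is unit, so m41 = false.
The clause (m42) is unit, so m42 = true.
But (NOT m42) is also a unit clause — contradiction.
Undo m21 and try m21 = false.
The clause (m22) is unit, so m22 = true.
The clause (NOT m32) is unit, so m32 = false.
The clause (m31) is unit, so m31 = true.
The clause (NOT m41) is unit, so m41 = false.
The clause (m42) is unit, so m42 = true.
But (NOT m42) is also a unit clause — contradiction.
Neither m21 = true nor m21 = false works.
Neither m12 = true nor m12 = false works.
Undo m11 and try m11 = true.
The clause (NOT m21) is unit, so m21 = false.
The clause (NOT m31) is unit, so m31 = false.
The clause (NOT m41) is unit, so m41 = false.
Try m22 = true.
The clause (NOT m12) is unit, so m12 = false.
The clause (NOT m32) is unit, so m32 = false.
The clause (m33) is unit, so m33 = true.
The clause (NOT m42) is unit, so m42 = false.
The clause (m43) is unit, so m43 = true.
But (NOT m43) is also a unit clause — contradiction.
Undo m22 and try m22 = false.
The clause (m23) is unit, so m23 = true.
The clause (NOT m13) is unit, so m13 = false.
The clause (NOT m33) is unit, so m33 = false.
The clause (m32) is unit, so m32 = true.
The clause (NOT m12) is unit, so m12 = false.
The clause (NOT m42) is unit, so m42 = false.
The clause (m43) is unit, so m43 = true.
But (NOT m43) is also a unit clause — contradiction.
Neither m22 = true nor m22 = false works.
Neither m11 = true nor m11 = false works.
No assignment satisfies every clause.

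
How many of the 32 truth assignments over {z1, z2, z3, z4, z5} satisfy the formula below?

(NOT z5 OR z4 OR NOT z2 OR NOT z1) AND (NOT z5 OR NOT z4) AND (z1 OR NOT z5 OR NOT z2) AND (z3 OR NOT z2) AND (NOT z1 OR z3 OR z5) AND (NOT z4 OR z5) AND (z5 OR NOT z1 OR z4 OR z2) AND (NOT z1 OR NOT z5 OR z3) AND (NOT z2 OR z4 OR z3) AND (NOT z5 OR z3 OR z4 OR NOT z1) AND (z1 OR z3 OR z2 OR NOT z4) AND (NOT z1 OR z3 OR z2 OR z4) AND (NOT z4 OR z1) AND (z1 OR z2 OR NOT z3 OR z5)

6

There are 2^5 = 32 truth assignments over (z1, z2, z3, z4, z5).
Split on z3. With z3 = true, the clauses containing z3 are satisfied and NOT z3 drops from the rest; 4 of the 2^4 = 16 assignments to the other variables satisfy what remains.
With z3 = false, by the same count on the reduced clause set, 2 assignments work.
Total: 4 + 2 = 6.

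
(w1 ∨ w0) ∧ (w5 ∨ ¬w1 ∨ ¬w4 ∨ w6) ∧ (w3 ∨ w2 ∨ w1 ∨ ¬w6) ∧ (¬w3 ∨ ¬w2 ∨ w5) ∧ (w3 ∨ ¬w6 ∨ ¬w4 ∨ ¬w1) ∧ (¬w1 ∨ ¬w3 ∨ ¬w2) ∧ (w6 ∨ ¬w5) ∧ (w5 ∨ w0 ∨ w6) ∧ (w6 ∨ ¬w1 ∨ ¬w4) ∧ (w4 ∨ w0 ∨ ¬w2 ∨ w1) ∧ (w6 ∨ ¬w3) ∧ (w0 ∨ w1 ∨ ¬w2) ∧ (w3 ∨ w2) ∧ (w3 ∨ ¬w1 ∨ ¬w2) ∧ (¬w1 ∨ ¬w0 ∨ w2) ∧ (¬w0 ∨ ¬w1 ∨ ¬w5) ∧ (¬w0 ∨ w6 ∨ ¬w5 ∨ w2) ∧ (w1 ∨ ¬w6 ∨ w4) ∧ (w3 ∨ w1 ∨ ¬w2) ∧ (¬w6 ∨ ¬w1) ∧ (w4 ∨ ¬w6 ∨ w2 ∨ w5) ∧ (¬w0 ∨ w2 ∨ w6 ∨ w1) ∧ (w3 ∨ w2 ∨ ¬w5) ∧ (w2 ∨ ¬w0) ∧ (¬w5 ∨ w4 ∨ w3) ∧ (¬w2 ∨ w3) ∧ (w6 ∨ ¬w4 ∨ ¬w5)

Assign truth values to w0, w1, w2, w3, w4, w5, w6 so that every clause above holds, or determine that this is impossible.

Suppose w1 = False.
(w0) alone gives w0 = True.
(w2) alone gives w2 = True.
(w3) alone gives w3 = True.
(w5) alone gives w5 = True.
(w6) alone gives w6 = True.
(w4) alone gives w4 = True.
This assignment satisfies each clause.

w0=True,  w1=False,  w2=True,  w3=True,  w4=True,  w5=True,  w6=True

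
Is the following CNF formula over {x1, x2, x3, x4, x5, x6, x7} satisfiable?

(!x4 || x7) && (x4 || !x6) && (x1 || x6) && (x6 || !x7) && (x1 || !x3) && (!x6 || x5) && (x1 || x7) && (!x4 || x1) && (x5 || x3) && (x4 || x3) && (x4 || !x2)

Try x4 = false.
The clause (!x6) is unit, so x6 = false.
The clause (x1) is unit, so x1 = true.
The clause (!x7) is unit, so x7 = false.
The clause (x3) is unit, so x3 = true.
The clause (!x2) is unit, so x2 = false.
Every clause is now satisfied; x5 is unconstrained.
A satisfying assignment: x1 ↦ true, x2 ↦ false, x3 ↦ true, x4 ↦ false, x5 ↦ false, x6 ↦ false, x7 ↦ false.

Yes, satisfiable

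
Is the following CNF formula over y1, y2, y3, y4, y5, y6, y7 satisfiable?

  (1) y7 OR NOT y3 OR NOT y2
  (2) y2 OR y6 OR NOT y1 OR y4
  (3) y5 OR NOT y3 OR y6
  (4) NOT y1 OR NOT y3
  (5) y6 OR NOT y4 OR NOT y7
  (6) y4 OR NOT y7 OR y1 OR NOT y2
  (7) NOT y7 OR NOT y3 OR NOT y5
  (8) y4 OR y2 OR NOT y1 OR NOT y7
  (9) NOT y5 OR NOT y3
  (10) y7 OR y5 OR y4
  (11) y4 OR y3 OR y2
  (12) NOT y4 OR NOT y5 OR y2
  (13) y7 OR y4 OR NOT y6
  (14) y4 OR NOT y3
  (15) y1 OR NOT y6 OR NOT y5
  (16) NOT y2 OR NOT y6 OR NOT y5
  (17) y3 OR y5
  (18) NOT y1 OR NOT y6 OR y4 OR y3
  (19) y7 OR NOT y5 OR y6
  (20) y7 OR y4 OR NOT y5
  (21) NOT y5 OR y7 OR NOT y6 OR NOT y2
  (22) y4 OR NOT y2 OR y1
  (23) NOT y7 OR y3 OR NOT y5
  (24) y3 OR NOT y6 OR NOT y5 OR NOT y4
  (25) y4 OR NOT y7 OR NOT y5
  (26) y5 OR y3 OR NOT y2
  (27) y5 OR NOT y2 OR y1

Branch on y1: set y1 = false.
Branch on y5: set y5 = false.
From the singleton clause (y3), y3 = true.
From the singleton clause (y6), y6 = true.
From the singleton clause (y4), y4 = true.
From the singleton clause (NOT y2), y2 = false.
Every clause is now satisfied; y7 is unconstrained.
A satisfying assignment: y1: false, y2: false, y3: true, y4: true, y5: false, y6: true, y7: false.

Yes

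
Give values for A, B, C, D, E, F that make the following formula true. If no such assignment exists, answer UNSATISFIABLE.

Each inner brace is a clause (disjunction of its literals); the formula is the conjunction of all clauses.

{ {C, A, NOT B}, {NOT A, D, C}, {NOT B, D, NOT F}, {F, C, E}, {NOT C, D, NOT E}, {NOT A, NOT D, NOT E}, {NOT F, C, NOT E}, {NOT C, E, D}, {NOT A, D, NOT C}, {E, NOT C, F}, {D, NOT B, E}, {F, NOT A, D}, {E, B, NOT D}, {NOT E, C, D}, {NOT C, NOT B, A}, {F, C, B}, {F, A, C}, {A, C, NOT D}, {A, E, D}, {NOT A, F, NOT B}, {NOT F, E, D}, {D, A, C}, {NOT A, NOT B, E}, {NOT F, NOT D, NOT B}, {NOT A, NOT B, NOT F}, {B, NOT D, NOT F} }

Branch on C: set C = true.
Branch on D: set D = true.
Branch on A: set A = false.
Unit clause (NOT B) forces B = false.
Unit clause (E) forces E = true.
Unit clause (NOT F) forces F = false.
This assignment satisfies each clause.

A ↦ false, B ↦ false, C ↦ true, D ↦ true, E ↦ true, F ↦ false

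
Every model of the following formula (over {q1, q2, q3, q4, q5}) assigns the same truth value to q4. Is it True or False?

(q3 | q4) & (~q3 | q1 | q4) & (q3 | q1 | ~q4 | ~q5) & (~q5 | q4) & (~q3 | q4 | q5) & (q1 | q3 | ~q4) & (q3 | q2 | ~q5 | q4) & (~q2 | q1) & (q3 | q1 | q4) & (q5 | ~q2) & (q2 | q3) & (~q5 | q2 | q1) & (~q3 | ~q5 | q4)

True

Suppose q4 = 0.
(q3) alone gives q3 = 1.
(q1) alone gives q1 = 1.
(~q5) alone gives q5 = 0.
That conflicts with the unit clause (q5).
So every satisfying assignment has q4 = True.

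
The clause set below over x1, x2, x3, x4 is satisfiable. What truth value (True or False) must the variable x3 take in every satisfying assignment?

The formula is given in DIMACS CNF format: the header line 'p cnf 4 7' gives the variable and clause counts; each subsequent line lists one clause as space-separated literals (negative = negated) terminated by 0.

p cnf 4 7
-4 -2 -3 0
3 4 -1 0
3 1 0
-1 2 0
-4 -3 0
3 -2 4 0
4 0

False

Suppose x3 = True.
(¬x4) alone gives x4 = False.
But (x4) is also a unit clause — contradiction.
So every satisfying assignment has x3 = False.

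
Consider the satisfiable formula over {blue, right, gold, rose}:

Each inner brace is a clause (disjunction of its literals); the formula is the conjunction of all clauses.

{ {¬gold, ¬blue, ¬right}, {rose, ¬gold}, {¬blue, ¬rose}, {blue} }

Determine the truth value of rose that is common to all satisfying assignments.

Suppose rose = True.
Unit clause (¬blue) forces blue = False.
But (blue) is also a unit clause — contradiction.
So every satisfying assignment has rose = False.

False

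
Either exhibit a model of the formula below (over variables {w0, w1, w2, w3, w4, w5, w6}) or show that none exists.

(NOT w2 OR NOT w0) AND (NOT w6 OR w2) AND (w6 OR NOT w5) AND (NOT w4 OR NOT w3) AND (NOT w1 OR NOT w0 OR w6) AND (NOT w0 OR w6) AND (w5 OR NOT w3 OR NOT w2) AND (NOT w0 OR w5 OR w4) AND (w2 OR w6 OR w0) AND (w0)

The clause (w0) is unit, so w0 = true.
The clause (NOT w2) is unit, so w2 = false.
The clause (NOT w6) is unit, so w6 = false.
Now (w6) is unsatisfied and unit — conflict.

UNSATISFIABLE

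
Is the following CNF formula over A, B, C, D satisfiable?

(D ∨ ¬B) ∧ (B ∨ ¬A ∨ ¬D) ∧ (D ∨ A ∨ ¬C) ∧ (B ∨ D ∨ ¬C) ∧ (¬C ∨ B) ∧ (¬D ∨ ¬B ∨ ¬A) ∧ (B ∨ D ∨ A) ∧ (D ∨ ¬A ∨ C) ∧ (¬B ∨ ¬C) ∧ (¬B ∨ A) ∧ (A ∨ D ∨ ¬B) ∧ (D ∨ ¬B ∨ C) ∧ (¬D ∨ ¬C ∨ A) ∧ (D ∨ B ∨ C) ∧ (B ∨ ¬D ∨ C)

Unsatisfiable

Case D = True:
Case B = True:
(¬A) alone gives A = False.
Now (A) is unsatisfied and unit — conflict.
So B must be the other value — set B = False.
(¬A) alone gives A = False.
(¬C) alone gives C = False.
Now (C) is unsatisfied and unit — conflict.
Neither B = True nor B = False works.
So D must be the other value — set D = False.
(¬B) alone gives B = False.
(¬C) alone gives C = False.
Now (C) is unsatisfied and unit — conflict.
Neither D = True nor D = False works.
No assignment satisfies every clause.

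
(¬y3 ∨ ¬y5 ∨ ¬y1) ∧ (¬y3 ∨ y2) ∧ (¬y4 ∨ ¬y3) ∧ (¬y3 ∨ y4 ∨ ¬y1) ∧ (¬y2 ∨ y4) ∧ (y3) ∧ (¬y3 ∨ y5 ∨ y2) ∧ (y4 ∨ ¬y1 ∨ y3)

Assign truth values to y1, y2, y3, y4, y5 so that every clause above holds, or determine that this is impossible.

UNSATISFIABLE

Unit clause (y3) forces y3 = True.
Unit clause (y2) forces y2 = True.
Unit clause (¬y4) forces y4 = False.
But (y4) is also a unit clause — contradiction.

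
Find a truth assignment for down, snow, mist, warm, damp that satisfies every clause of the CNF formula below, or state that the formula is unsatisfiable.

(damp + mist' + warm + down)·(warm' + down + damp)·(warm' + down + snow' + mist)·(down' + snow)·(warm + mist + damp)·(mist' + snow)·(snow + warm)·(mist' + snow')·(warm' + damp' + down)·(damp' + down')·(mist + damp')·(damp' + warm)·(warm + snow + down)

down: 1, snow: 1, mist: 0, warm: 1, damp: 0

Try down = 1.
From the singleton clause (snow), snow = 1.
From the singleton clause (mist'), mist = 0.
From the singleton clause (damp'), damp = 0.
From the singleton clause (warm), warm = 1.
All clauses are satisfied.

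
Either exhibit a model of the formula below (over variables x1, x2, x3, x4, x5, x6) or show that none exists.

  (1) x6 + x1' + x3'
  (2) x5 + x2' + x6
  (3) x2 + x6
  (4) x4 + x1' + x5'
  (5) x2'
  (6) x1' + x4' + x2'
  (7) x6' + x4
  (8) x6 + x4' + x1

x1: 0,  x2: 0,  x3: 1,  x4: 1,  x5: 1,  x6: 1

From the singleton clause (x2'), x2 = 0.
From the singleton clause (x6), x6 = 1.
From the singleton clause (x4), x4 = 1.
No clause remains; x1, x3, x5 are free.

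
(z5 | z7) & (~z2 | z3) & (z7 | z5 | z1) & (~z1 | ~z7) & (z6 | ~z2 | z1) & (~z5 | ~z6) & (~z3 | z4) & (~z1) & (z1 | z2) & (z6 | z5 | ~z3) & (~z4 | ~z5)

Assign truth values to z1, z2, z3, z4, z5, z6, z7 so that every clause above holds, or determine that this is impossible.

z1 ↦ 0; z2 ↦ 1; z3 ↦ 1; z4 ↦ 1; z5 ↦ 0; z6 ↦ 1; z7 ↦ 1

The clause (~z1) is unit, so z1 = 0.
The clause (z2) is unit, so z2 = 1.
The clause (z3) is unit, so z3 = 1.
The clause (z6) is unit, so z6 = 1.
The clause (~z5) is unit, so z5 = 0.
The clause (z7) is unit, so z7 = 1.
The clause (z4) is unit, so z4 = 1.
Every clause now holds.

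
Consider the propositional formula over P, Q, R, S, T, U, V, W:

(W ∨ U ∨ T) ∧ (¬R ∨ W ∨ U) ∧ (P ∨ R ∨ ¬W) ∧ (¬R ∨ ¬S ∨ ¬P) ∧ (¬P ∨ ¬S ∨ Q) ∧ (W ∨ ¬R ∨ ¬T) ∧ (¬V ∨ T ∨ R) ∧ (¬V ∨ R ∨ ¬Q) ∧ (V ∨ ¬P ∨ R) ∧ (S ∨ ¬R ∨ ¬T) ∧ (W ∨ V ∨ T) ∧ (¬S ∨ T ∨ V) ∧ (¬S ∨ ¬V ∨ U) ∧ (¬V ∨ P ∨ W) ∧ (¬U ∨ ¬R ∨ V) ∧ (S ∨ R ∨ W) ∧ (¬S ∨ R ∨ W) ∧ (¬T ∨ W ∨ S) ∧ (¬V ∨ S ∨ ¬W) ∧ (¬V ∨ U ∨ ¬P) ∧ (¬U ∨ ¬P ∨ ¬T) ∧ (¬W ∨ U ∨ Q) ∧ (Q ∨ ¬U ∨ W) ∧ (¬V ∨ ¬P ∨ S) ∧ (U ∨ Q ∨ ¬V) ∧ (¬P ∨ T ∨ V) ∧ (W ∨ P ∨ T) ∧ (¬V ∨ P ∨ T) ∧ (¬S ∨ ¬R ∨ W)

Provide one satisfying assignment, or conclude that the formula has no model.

Branch on W: set W = True.
Branch on P: set P = False.
From the singleton clause (R), R = True.
Branch on S: set S = False.
From the singleton clause (¬T), T = False.
From the singleton clause (¬V), V = False.
From the singleton clause (¬U), U = False.
From the singleton clause (Q), Q = True.
Every clause now holds.

P: False; Q: True; R: True; S: False; T: False; U: False; V: False; W: True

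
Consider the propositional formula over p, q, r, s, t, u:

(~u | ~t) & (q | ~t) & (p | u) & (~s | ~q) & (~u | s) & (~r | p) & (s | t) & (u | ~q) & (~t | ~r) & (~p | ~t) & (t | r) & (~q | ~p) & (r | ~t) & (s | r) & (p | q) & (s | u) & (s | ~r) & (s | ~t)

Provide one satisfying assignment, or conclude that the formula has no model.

Suppose u = 0.
The clause (p) is unit, so p = 1.
The clause (~q) is unit, so q = 0.
The clause (~t) is unit, so t = 0.
The clause (s) is unit, so s = 1.
The clause (r) is unit, so r = 1.
All clauses are satisfied.

p=1; q=0; r=1; s=1; t=0; u=0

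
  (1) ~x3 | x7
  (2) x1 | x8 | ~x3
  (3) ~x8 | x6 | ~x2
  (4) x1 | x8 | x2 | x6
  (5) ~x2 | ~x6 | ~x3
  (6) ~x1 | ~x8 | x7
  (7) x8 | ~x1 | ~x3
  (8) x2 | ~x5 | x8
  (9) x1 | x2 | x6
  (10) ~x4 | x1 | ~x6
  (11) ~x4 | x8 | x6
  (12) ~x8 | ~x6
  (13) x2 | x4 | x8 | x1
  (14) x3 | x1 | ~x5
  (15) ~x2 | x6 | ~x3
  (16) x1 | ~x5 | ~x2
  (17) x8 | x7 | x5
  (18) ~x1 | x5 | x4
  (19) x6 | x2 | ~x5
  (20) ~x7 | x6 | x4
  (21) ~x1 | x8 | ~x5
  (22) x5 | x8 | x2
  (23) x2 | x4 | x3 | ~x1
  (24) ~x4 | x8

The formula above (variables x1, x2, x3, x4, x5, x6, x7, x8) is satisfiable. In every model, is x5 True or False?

Suppose x5 = 1.
Branch on x3: set x3 = 0.
The clause (x1) is unit, so x1 = 1.
The clause (x8) is unit, so x8 = 1.
The clause (x7) is unit, so x7 = 1.
The clause (~x6) is unit, so x6 = 0.
The clause (~x2) is unit, so x2 = 0.
But (x2) is also a unit clause — contradiction.
Backtrack on x3: now try x3 = 1.
The clause (x7) is unit, so x7 = 1.
Branch on x1: set x1 = 1.
The clause (x8) is unit, so x8 = 1.
The clause (~x6) is unit, so x6 = 0.
The clause (~x2) is unit, so x2 = 0.
But (x2) is also a unit clause — contradiction.
Backtrack on x1: now try x1 = 0.
The clause (x8) is unit, so x8 = 1.
The clause (~x6) is unit, so x6 = 0.
The clause (~x2) is unit, so x2 = 0.
But (x2) is also a unit clause — contradiction.
Both values of x1 lead to a conflict.
Both values of x3 lead to a conflict.
So every satisfying assignment has x5 = False.

False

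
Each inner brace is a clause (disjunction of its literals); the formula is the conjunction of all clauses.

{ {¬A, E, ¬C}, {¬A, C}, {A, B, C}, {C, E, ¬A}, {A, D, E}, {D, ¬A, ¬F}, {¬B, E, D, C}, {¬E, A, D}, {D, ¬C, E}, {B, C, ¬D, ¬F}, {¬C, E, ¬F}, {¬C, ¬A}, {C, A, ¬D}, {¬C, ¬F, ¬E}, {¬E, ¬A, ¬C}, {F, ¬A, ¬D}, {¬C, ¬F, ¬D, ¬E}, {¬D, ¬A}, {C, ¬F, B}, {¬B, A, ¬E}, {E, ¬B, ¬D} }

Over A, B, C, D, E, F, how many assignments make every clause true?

There are 2^6 = 64 truth assignments over (A, B, C, D, E, F).
Split on F. With F = True, the clauses containing F are satisfied and ¬F drops from the rest; 0 of the 2^5 = 32 assignments to the other variables satisfy what remains.
With F = False, by the same count on the reduced clause set, 2 assignments work.
Total: 0 + 2 = 2.

2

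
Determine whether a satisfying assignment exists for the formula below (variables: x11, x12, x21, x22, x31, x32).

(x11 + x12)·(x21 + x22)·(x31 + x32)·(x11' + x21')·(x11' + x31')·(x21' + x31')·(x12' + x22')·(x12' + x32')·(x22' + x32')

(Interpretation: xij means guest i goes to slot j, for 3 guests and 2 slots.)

No, unsatisfiable

Suppose x11 = 1.
From the singleton clause (x21'), x21 = 0.
From the singleton clause (x22), x22 = 1.
From the singleton clause (x31'), x31 = 0.
From the singleton clause (x32), x32 = 1.
Now (x32') is unsatisfied and unit — conflict.
Undo x11 and try x11 = 0.
From the singleton clause (x12), x12 = 1.
From the singleton clause (x22'), x22 = 0.
From the singleton clause (x21), x21 = 1.
From the singleton clause (x31'), x31 = 0.
From the singleton clause (x32), x32 = 1.
Now (x32') is unsatisfied and unit — conflict.
Neither x11 = 1 nor x11 = 0 works.
No assignment satisfies every clause.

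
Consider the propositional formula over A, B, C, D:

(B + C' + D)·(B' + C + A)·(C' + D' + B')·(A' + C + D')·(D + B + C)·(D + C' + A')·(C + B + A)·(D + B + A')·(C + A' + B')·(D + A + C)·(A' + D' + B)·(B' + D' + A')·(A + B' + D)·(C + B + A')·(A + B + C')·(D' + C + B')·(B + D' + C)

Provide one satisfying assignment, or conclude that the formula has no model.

UNSATISFIABLE

Suppose B = 1.
Suppose C = 1.
The clause (D') is unit, so D = 0.
The clause (A') is unit, so A = 0.
But (A) is also a unit clause — contradiction.
So C must be the other value — set C = 0.
The clause (A) is unit, so A = 1.
But (A') is also a unit clause — contradiction.
Either choice for C ends in contradiction.
So B must be the other value — set B = 0.
Suppose C = 0.
The clause (D) is unit, so D = 1.
But (D') is also a unit clause — contradiction.
So C must be the other value — set C = 1.
The clause (D) is unit, so D = 1.
The clause (A') is unit, so A = 0.
But (A) is also a unit clause — contradiction.
Either choice for C ends in contradiction.
Either choice for B ends in contradiction.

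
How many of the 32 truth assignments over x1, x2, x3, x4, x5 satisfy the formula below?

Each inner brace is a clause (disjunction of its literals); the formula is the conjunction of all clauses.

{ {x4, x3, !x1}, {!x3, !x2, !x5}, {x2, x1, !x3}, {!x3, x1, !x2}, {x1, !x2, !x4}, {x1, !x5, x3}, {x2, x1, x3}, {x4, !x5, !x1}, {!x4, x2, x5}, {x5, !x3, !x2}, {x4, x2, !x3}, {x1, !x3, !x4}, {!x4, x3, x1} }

5

There are 2^5 = 32 truth assignments over (x1, x2, x3, x4, x5).
Split on x1. With x1 = true, the clauses containing x1 are satisfied and !x1 drops from the rest; 4 of the 2^4 = 16 assignments to the other variables satisfy what remains.
With x1 = false, by the same count on the reduced clause set, 1 assignment works.
(One model: x1=F, x2=T, x3=F, x4=F, x5=F.)
Total: 4 + 1 = 5.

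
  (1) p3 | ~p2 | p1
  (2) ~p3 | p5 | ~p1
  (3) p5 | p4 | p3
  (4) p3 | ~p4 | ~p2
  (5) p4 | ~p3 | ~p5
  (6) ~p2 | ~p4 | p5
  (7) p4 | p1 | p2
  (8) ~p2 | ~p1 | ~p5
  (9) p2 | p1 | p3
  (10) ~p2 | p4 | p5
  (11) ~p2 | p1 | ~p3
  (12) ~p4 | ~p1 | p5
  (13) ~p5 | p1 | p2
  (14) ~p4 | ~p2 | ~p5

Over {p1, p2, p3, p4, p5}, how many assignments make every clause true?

There are 2^5 = 32 truth assignments over (p1, p2, p3, p4, p5).
Split on p3. With p3 = 1, the clauses containing p3 are satisfied and ~p3 drops from the rest; 2 of the 2^4 = 16 assignments to the other variables satisfy what remains.
With p3 = 0, by the same count on the reduced clause set, 2 assignments work.
(One model: p1=F, p2=F, p3=T, p4=T, p5=F.)
Total: 2 + 2 = 4.

4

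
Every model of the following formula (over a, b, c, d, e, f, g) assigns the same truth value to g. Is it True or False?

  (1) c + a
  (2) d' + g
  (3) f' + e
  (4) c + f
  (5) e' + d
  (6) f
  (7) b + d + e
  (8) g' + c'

Suppose g = 0.
Unit clause (d') forces d = 0.
Unit clause (e') forces e = 0.
Unit clause (f') forces f = 0.
But (f) is also a unit clause — contradiction.
So every satisfying assignment has g = True.

True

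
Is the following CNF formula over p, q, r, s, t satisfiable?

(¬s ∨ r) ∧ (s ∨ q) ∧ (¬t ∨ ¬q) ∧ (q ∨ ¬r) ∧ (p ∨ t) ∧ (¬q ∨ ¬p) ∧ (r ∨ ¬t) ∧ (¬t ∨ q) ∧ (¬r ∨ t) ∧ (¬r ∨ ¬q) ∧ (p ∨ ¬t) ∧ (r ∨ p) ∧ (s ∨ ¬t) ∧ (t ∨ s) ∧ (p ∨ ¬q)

Try s = False.
(q) alone gives q = True.
(¬t) alone gives t = False.
But (t) is also a unit clause — contradiction.
Backtrack on s: now try s = True.
(r) alone gives r = True.
(q) alone gives q = True.
But (¬q) is also a unit clause — contradiction.
Either choice for s ends in contradiction.
No assignment satisfies every clause.

Unsatisfiable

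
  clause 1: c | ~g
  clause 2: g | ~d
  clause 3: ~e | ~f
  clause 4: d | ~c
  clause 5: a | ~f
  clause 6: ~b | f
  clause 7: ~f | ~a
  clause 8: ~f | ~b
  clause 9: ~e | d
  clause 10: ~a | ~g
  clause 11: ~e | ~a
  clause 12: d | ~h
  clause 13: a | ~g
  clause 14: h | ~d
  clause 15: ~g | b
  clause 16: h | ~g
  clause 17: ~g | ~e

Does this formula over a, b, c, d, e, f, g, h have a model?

Yes

Suppose c = 0.
The clause (~g) is unit, so g = 0.
The clause (~d) is unit, so d = 0.
The clause (~e) is unit, so e = 0.
The clause (~h) is unit, so h = 0.
Suppose a = 0.
The clause (~f) is unit, so f = 0.
The clause (~b) is unit, so b = 0.
This assignment satisfies each clause.
A satisfying assignment: a: 0,  b: 0,  c: 0,  d: 0,  e: 0,  f: 0,  g: 0,  h: 0.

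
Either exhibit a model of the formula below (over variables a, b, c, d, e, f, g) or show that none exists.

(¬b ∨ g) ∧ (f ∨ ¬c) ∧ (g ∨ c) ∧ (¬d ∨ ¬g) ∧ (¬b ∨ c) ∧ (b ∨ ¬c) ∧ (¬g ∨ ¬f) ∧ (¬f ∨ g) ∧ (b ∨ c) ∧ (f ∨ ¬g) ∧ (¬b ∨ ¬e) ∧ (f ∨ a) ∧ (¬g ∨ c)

Branch on b: set b = False.
From the singleton clause (¬c), c = False.
Now (c) is unsatisfied and unit — conflict.
So b must be the other value — set b = True.
From the singleton clause (g), g = True.
From the singleton clause (¬d), d = False.
From the singleton clause (c), c = True.
From the singleton clause (f), f = True.
Now (¬f) is unsatisfied and unit — conflict.
Either choice for b ends in contradiction.

UNSATISFIABLE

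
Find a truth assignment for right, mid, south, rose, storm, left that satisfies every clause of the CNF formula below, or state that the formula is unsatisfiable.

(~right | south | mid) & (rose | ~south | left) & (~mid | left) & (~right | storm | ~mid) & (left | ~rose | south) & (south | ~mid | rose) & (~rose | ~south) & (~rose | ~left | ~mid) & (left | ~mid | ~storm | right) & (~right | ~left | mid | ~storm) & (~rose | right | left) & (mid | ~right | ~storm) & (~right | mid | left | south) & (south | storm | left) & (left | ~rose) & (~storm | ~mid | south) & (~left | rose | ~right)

Case mid = 0:
Case right = 0:
Case rose = 0:
Case south = 0:
Case storm = 0:
(left) alone gives left = 1.
This assignment satisfies each clause.

right=0, mid=0, south=0, rose=0, storm=0, left=1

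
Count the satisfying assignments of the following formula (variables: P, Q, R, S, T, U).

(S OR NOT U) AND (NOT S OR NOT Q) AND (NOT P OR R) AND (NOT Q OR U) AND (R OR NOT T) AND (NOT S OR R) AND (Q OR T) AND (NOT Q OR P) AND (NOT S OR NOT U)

4

There are 2^6 = 64 truth assignments over (P, Q, R, S, T, U).
Split on S. With S = true, the clauses containing S are satisfied and NOT S drops from the rest; 2 of the 2^5 = 32 assignments to the other variables satisfy what remains.
With S = false, by the same count on the reduced clause set, 2 assignments work.
Total: 2 + 2 = 4.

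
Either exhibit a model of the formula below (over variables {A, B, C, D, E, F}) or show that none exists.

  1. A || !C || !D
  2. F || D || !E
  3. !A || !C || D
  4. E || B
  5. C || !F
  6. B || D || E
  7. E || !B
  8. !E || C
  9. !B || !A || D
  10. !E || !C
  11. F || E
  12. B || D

Branch on E: set E = true.
From the singleton clause (C), C = true.
Now (!C) is unsatisfied and unit — conflict.
Backtrack on E: now try E = false.
From the singleton clause (B), B = true.
Now (!B) is unsatisfied and unit — conflict.
Both values of E lead to a conflict.

UNSATISFIABLE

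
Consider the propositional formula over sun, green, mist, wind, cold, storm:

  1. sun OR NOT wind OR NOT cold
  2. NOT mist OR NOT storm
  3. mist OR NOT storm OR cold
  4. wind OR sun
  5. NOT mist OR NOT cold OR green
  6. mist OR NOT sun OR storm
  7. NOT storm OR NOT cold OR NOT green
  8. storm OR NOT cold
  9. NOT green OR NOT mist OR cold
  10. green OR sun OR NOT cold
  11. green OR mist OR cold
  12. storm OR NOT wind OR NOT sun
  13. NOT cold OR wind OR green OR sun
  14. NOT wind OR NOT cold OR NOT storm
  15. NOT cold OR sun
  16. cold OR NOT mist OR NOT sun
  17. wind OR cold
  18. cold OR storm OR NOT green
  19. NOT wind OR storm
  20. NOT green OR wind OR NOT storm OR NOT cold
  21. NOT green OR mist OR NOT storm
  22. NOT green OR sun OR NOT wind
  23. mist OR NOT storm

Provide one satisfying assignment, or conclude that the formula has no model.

UNSATISFIABLE

Case mist = false:
The clause (NOT storm) is unit, so storm = false.
The clause (NOT sun) is unit, so sun = false.
The clause (wind) is unit, so wind = true.
That conflicts with the unit clause (NOT wind).
Undo mist and try mist = true.
The clause (NOT storm) is unit, so storm = false.
The clause (NOT cold) is unit, so cold = false.
The clause (NOT green) is unit, so green = false.
The clause (NOT sun) is unit, so sun = false.
The clause (wind) is unit, so wind = true.
That conflicts with the unit clause (NOT wind).
Either choice for mist ends in contradiction.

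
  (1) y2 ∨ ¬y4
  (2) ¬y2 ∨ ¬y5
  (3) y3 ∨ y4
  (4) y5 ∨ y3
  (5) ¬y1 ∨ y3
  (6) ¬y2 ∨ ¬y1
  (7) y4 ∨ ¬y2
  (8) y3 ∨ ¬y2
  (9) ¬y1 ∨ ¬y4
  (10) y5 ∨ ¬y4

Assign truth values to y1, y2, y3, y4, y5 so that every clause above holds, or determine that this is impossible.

y1=True, y2=False, y3=True, y4=False, y5=False

Case y2 = False:
The clause (¬y4) is unit, so y4 = False.
The clause (y3) is unit, so y3 = True.
Every clause is now satisfied; y1, y5 are unconstrained.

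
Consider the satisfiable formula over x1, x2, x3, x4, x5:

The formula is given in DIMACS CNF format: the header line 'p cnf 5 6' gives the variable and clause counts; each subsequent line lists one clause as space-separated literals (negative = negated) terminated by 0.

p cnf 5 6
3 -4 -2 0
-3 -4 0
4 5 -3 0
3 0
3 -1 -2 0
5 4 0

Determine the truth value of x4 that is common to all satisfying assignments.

False

Suppose x4 = True.
Unit clause (¬x3) forces x3 = False.
Now (x3) is unsatisfied and unit — conflict.
So every satisfying assignment has x4 = False.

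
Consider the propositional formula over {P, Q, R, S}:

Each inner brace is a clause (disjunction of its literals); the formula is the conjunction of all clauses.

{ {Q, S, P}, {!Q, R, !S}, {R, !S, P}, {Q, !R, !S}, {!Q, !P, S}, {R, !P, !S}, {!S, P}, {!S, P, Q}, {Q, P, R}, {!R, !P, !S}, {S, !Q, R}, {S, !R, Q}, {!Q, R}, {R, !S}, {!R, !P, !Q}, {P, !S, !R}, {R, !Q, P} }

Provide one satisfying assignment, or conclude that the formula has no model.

P ↦ false, Q ↦ true, R ↦ true, S ↦ false

Suppose S = false.
Suppose Q = true.
(!P) alone gives P = false.
(R) alone gives R = true.
All clauses are satisfied.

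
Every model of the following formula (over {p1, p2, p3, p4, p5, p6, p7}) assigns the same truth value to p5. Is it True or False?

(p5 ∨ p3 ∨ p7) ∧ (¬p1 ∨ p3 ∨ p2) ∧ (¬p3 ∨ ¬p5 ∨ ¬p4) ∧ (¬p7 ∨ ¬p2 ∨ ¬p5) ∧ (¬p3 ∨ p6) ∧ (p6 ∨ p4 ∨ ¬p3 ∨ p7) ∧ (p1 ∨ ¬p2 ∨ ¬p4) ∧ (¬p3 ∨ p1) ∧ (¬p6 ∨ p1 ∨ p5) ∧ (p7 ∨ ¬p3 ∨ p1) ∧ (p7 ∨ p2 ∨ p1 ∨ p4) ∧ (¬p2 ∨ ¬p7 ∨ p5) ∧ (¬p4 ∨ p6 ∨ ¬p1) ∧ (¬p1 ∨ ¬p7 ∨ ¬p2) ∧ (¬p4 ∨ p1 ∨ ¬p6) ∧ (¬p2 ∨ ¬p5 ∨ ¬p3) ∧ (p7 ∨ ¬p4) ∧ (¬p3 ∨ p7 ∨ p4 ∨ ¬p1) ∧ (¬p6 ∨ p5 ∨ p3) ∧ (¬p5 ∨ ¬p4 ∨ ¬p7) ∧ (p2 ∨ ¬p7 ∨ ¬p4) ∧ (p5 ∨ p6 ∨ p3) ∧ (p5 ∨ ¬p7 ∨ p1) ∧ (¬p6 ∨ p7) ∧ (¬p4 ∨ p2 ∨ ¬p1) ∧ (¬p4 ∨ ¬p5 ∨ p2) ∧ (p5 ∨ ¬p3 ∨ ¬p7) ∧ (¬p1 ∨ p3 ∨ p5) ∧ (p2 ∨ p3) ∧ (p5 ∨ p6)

Suppose p5 = False.
The clause (p6) is unit, so p6 = True.
The clause (p1) is unit, so p1 = True.
The clause (p3) is unit, so p3 = True.
The clause (p7) is unit, so p7 = True.
Now (¬p7) is unsatisfied and unit — conflict.
So every satisfying assignment has p5 = True.

True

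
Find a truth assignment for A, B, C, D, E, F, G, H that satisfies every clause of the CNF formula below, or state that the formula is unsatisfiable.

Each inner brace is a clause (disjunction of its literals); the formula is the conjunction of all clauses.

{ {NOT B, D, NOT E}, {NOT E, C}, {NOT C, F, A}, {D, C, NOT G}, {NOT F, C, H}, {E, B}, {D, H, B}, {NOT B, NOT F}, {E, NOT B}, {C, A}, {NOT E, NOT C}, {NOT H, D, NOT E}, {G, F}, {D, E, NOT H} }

Case E = false:
(B) alone gives B = true.
But (NOT B) is also a unit clause — contradiction.
So E must be the other value — set E = true.
(C) alone gives C = true.
But (NOT C) is also a unit clause — contradiction.
Both values of E lead to a conflict.

UNSATISFIABLE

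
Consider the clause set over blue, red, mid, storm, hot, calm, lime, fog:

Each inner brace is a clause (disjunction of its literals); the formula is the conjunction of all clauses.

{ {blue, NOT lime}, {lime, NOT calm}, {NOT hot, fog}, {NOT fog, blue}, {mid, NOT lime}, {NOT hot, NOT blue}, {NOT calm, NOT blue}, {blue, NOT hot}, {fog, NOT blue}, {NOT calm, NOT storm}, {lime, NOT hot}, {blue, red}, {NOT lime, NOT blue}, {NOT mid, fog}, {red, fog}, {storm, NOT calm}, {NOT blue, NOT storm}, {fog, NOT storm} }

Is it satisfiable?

Yes

Case blue = true:
Unit clause (NOT hot) forces hot = false.
Unit clause (NOT calm) forces calm = false.
Unit clause (fog) forces fog = true.
Unit clause (NOT lime) forces lime = false.
Unit clause (NOT storm) forces storm = false.
No clause remains; red, mid are free.
A satisfying assignment: blue=true,  red=true,  mid=true,  storm=false,  hot=false,  calm=false,  lime=false,  fog=true.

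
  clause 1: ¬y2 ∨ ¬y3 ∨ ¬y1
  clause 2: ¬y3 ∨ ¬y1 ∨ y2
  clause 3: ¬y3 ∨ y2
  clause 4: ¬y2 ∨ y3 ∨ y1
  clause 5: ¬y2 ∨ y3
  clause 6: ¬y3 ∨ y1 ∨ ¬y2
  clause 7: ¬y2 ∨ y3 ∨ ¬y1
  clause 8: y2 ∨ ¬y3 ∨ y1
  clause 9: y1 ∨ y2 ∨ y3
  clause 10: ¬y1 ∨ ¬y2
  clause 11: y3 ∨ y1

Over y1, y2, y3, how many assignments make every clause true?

1

There are 2^3 = 8 truth assignments over (y1, y2, y3).
Split on y2. With y2 = True, the clauses containing y2 are satisfied and ¬y2 drops from the rest; 0 of the 2^2 = 4 assignments to the other variables satisfy what remains.
With y2 = False, by the same count on the reduced clause set, 1 assignment works.
(One model: y1=T, y2=F, y3=F.)
Total: 0 + 1 = 1.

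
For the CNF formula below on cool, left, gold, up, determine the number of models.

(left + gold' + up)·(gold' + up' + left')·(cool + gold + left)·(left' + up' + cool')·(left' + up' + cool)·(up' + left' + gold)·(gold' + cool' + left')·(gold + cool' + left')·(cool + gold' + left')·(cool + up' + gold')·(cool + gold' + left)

There are 2^4 = 16 truth assignments over (cool, left, gold, up).
Check each against the 11 clauses (columns in the order cool, left, gold, up):
  F F F F  ✗ fails (cool + gold + left)
  F F F T  ✗ fails (cool + gold + left)
  F F T F  ✗ fails (left + gold' + up)
  F F T T  ✗ fails (cool + up' + gold')
  F T F F  ✓ satisfies all
  F T F T  ✗ fails (left' + up' + cool)
  F T T F  ✗ fails (cool + gold' + left')
  F T T T  ✗ fails (gold' + up' + left')
  T F F F  ✓ satisfies all
  T F F T  ✓ satisfies all
  T F T F  ✗ fails (left + gold' + up)
  T F T T  ✓ satisfies all
  T T F F  ✗ fails (gold + cool' + left')
  T T F T  ✗ fails (left' + up' + cool')
  T T T F  ✗ fails (gold' + cool' + left')
  T T T T  ✗ fails (gold' + up' + left')
4 of the 16 rows are models.

4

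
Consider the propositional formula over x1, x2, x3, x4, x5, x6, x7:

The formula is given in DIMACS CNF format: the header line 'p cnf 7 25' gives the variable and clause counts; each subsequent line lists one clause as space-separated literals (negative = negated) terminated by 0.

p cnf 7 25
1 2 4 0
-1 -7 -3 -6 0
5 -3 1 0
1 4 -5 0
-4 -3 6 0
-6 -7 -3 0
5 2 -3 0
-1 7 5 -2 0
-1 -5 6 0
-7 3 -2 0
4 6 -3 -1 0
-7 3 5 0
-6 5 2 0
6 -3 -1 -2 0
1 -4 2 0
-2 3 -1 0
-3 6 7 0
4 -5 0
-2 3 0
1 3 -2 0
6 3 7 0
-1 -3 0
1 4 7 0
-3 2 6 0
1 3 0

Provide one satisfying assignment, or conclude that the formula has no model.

Branch on x4: set x4 = True.
Branch on x3: set x3 = False.
Unit clause (¬x2) forces x2 = False.
Unit clause (x1) forces x1 = True.
Branch on x5: set x5 = True.
Unit clause (x6) forces x6 = True.
No clause remains; x7 is free.

x1 ↦ True,  x2 ↦ False,  x3 ↦ False,  x4 ↦ True,  x5 ↦ True,  x6 ↦ True,  x7 ↦ True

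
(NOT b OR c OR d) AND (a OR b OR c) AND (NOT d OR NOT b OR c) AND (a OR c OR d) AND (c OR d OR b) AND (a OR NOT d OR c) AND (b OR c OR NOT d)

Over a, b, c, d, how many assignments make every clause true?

There are 2^4 = 16 truth assignments over (a, b, c, d).
Check each against the 7 clauses (columns in the order a, b, c, d):
  F F F F  ✗ fails (a OR b OR c)
  F F F T  ✗ fails (a OR b OR c)
  F F T F  ✓ satisfies all
  F F T T  ✓ satisfies all
  F T F F  ✗ fails (NOT b OR c OR d)
  F T F T  ✗ fails (NOT d OR NOT b OR c)
  F T T F  ✓ satisfies all
  F T T T  ✓ satisfies all
  T F F F  ✗ fails (c OR d OR b)
  T F F T  ✗ fails (b OR c OR NOT d)
  T F T F  ✓ satisfies all
  T F T T  ✓ satisfies all
  T T F F  ✗ fails (NOT b OR c OR d)
  T T F T  ✗ fails (NOT d OR NOT b OR c)
  T T T F  ✓ satisfies all
  T T T T  ✓ satisfies all
8 of the 16 rows are models.

8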